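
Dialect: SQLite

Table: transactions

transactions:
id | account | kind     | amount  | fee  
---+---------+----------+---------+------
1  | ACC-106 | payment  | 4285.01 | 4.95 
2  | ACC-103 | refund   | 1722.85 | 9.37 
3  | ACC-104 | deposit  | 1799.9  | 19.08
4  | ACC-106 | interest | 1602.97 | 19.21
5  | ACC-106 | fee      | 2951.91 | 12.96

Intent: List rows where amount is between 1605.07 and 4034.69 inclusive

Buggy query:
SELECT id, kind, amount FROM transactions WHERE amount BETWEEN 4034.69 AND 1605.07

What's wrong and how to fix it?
Bug: The bounds are reversed; BETWEEN a AND b requires a <= b to match anything

Fix: Write BETWEEN 1605.07 AND 4034.69

Corrected query:
SELECT id, kind, amount FROM transactions WHERE amount BETWEEN 1605.07 AND 4034.69

Result:
id | kind    | amount 
---+---------+--------
2  | refund  | 1722.85
3  | deposit | 1799.9 
5  | fee     | 2951.91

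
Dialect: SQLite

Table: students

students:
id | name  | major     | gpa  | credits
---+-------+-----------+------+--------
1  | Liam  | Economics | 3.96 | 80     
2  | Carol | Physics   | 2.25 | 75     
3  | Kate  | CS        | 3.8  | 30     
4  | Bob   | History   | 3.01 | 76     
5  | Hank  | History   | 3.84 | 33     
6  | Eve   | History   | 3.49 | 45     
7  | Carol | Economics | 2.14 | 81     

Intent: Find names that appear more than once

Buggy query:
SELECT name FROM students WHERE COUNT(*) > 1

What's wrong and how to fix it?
Bug: COUNT(*) is an aggregate and cannot be used in WHERE

Fix: Group first, then use HAVING for the count condition

Corrected query:
SELECT name FROM students GROUP BY name HAVING COUNT(*) > 1

Result:
name 
-----
Carol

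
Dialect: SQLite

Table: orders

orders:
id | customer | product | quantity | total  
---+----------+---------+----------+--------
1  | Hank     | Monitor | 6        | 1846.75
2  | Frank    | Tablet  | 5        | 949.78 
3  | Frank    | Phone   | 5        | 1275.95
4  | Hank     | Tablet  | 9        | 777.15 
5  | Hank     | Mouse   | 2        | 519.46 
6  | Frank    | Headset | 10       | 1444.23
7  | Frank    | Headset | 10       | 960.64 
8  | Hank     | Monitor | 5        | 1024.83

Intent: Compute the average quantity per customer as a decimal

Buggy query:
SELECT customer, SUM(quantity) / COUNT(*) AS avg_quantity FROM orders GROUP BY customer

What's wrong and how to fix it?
Bug: SUM(quantity) and COUNT(*) are both integers; the division truncates the fractional part

Fix: Multiply by 1.0 (or CAST to REAL) to force floating-point division

Corrected query:
SELECT customer, SUM(quantity) * 1.0 / COUNT(*) AS avg_quantity FROM orders GROUP BY customer

Result:
customer | avg_quantity
---------+-------------
Frank    | 7.5         
Hank     | 5.5         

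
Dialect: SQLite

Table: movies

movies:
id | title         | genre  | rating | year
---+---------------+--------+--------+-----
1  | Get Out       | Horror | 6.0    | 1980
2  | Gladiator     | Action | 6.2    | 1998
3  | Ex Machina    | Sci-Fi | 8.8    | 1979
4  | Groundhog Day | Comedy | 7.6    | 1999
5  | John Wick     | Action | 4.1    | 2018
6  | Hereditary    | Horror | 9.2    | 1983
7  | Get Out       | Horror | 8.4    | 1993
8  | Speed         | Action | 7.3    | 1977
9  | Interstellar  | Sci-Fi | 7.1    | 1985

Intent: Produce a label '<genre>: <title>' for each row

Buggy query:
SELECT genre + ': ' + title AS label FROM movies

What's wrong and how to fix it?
Bug: '+' is numeric addition; on text columns SQLite converts them to 0 instead of concatenating

Fix: Replace + with || to concatenate text

Corrected query:
SELECT genre || ': ' || title AS label FROM movies

Result:
label                
---------------------
Horror: Get Out      
Action: Gladiator    
Sci-Fi: Ex Machina   
Comedy: Groundhog Day
Action: John Wick    
Horror: Hereditary   
Horror: Get Out      
Action: Speed        
Sci-Fi: Interstellar 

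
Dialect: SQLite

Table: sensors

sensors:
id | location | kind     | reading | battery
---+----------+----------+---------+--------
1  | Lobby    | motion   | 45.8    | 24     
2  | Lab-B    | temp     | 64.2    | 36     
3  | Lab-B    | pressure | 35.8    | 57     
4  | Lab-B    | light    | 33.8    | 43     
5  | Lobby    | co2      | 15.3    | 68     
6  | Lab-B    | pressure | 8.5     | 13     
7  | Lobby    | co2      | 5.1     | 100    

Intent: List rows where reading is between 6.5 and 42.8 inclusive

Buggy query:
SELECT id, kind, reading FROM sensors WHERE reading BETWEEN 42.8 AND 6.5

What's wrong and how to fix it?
Bug: BETWEEN expects the lower bound first; with 42.8 AND 6.5 the range is empty

Fix: Write BETWEEN 6.5 AND 42.8

Corrected query:
SELECT id, kind, reading FROM sensors WHERE reading BETWEEN 6.5 AND 42.8

Result:
id | kind     | reading
---+----------+--------
3  | pressure | 35.8   
4  | light    | 33.8   
5  | co2      | 15.3   
6  | pressure | 8.5    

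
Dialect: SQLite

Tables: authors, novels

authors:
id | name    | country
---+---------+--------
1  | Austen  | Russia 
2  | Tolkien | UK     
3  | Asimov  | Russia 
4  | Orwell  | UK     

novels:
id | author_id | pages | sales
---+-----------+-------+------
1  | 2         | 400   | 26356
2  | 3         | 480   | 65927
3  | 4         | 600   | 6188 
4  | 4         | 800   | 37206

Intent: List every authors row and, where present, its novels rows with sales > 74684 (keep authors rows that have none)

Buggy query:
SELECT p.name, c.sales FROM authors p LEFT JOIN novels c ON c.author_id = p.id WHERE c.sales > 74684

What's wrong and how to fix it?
Bug: A WHERE condition on the right-hand table after LEFT JOIN drops unmatched parents

Fix: Put 'c.sales > 74684' in the JOIN's ON clause instead of WHERE

Corrected query:
SELECT p.name, c.sales FROM authors p LEFT JOIN novels c ON c.author_id = p.id AND c.sales > 74684

Result:
name    | sales
--------+------
Austen  | NULL 
Tolkien | NULL 
Asimov  | NULL 
Orwell  | NULL 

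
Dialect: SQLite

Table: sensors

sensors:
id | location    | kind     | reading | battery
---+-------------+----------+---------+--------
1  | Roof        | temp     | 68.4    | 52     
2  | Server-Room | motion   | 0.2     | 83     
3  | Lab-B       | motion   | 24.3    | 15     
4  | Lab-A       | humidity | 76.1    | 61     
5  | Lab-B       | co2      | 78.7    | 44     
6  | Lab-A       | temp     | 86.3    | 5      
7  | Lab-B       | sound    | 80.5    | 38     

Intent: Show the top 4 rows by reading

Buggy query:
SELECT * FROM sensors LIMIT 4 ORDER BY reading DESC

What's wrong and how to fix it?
Bug: ORDER BY cannot follow LIMIT; LIMIT is the final clause

Fix: Swap the clauses: ORDER BY first, then LIMIT

Corrected query:
SELECT * FROM sensors ORDER BY reading DESC LIMIT 4

Result:
id | location | kind     | reading | battery
---+----------+----------+---------+--------
6  | Lab-A    | temp     | 86.3    | 5      
7  | Lab-B    | sound    | 80.5    | 38     
5  | Lab-B    | co2      | 78.7    | 44     
4  | Lab-A    | humidity | 76.1    | 61     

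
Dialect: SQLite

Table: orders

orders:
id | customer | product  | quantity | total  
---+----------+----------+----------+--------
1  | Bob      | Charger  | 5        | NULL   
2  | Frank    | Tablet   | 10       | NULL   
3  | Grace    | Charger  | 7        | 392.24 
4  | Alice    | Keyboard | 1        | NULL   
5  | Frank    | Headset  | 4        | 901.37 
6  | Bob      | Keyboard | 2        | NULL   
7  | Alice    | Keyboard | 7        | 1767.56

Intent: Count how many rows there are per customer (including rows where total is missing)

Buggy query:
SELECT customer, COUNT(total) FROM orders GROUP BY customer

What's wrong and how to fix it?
Bug: COUNT(column) counts non-NULL values only; rows with NULL total aren't counted

Fix: Use COUNT(*) to count all rows regardless of NULL

Corrected query:
SELECT customer, COUNT(*) FROM orders GROUP BY customer

Result:
customer | COUNT(*)
---------+---------
Alice    | 2       
Bob      | 2       
Frank    | 2       
Grace    | 1       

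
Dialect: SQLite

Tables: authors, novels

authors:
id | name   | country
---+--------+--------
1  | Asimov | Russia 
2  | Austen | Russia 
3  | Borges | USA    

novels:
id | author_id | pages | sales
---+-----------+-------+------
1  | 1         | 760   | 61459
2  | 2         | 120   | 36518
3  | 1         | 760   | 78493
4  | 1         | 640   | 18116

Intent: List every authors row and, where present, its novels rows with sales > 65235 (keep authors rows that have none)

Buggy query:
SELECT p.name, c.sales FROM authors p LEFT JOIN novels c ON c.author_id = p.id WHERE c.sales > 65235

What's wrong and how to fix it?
Bug: Filtering c.sales in WHERE discards the NULL rows produced by LEFT JOIN, turning it into an inner join

Fix: Move the right-table condition into the ON clause so unmatched parents are kept

Corrected query:
SELECT p.name, c.sales FROM authors p LEFT JOIN novels c ON c.author_id = p.id AND c.sales > 65235

Result:
name   | sales
-------+------
Asimov | 78493
Austen | NULL 
Borges | NULL 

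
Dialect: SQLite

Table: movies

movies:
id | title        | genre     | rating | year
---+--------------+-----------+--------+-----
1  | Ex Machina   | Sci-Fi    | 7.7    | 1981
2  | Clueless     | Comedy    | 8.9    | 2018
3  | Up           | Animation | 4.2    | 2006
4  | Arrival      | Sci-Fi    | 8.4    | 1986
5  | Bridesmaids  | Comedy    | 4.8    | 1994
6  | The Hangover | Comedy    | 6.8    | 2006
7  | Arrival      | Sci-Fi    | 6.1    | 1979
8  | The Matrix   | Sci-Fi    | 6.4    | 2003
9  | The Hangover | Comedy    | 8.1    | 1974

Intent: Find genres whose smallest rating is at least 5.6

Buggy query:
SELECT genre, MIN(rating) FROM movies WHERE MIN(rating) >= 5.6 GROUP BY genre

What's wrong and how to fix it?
Bug: MIN() in WHERE is a misuse of aggregate

Fix: Replace WHERE with HAVING after the GROUP BY

Corrected query:
SELECT genre, MIN(rating) FROM movies GROUP BY genre HAVING MIN(rating) >= 5.6

Result:
genre  | MIN(rating)
-------+------------
Sci-Fi | 6.1        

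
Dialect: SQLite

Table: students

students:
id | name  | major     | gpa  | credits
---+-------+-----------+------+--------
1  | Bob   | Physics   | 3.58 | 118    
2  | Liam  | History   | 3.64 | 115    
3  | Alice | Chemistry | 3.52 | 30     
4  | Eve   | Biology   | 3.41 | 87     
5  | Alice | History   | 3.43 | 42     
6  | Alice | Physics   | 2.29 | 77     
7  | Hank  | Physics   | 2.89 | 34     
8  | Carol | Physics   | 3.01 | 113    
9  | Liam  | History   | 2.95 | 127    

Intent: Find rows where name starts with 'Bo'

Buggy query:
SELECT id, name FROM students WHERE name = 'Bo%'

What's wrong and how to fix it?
Bug: Wildcards only work with LIKE; '=' treats '%' as a literal character

Fix: Use LIKE for wildcard pattern matching

Corrected query:
SELECT id, name FROM students WHERE name LIKE 'Bo%'

Result:
id | name
---+-----
1  | Bob 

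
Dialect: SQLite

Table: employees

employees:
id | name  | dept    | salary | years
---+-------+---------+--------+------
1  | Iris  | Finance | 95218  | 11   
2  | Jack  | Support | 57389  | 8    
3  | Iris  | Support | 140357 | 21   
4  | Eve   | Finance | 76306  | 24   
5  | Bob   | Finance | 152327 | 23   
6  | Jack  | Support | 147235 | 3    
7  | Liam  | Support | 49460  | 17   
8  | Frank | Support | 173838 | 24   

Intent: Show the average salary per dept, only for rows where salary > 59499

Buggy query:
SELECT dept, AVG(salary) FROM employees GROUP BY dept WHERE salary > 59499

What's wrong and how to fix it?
Bug: Row-level WHERE must come before GROUP BY in the clause order

Fix: Move the WHERE clause before GROUP BY

Corrected query:
SELECT dept, AVG(salary) FROM employees WHERE salary > 59499 GROUP BY dept

Result:
dept    | AVG(salary)  
--------+--------------
Finance | 107950.333333
Support | 153810       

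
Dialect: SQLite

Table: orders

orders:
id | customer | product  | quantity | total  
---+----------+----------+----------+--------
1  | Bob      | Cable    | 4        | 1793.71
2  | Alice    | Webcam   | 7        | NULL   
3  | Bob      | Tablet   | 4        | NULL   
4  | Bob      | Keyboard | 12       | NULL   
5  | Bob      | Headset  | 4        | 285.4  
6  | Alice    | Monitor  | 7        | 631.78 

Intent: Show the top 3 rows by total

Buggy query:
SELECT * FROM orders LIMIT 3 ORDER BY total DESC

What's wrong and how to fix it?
Bug: ORDER BY cannot follow LIMIT; LIMIT is the final clause

Fix: Sort with ORDER BY, then apply LIMIT

Corrected query:
SELECT * FROM orders ORDER BY total DESC LIMIT 3

Result:
id | customer | product | quantity | total  
---+----------+---------+----------+--------
1  | Bob      | Cable   | 4        | 1793.71
6  | Alice    | Monitor | 7        | 631.78 
5  | Bob      | Headset | 4        | 285.4  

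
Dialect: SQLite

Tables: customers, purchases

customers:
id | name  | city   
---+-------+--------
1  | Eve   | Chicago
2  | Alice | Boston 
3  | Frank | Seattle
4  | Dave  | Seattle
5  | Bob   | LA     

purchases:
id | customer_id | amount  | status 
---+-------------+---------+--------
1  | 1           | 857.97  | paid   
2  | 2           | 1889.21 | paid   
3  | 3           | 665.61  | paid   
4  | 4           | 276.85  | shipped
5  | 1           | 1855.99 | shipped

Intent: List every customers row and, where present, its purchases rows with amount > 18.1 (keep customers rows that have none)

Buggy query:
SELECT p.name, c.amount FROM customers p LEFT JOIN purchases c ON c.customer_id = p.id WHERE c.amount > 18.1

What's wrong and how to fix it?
Bug: A WHERE condition on the right-hand table after LEFT JOIN drops unmatched parents

Fix: Put 'c.amount > 18.1' in the JOIN's ON clause instead of WHERE

Corrected query:
SELECT p.name, c.amount FROM customers p LEFT JOIN purchases c ON c.customer_id = p.id AND c.amount > 18.1

Result:
name  | amount 
------+--------
Eve   | 857.97 
Eve   | 1855.99
Alice | 1889.21
Frank | 665.61 
Dave  | 276.85 
Bob   | NULL   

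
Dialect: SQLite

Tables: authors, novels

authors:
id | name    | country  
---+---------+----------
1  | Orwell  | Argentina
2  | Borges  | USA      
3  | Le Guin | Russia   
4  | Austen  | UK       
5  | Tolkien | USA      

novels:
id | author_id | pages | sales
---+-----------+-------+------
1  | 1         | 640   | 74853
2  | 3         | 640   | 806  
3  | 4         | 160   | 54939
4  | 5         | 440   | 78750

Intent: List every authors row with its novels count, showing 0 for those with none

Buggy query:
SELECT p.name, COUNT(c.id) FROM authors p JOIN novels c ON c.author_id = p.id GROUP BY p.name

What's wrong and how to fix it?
Bug: INNER JOIN drops authors rows that have no matching novels rows

Fix: Use LEFT JOIN so parents without children still appear (COUNT(c.id) gives 0)

Corrected query:
SELECT p.name, COUNT(c.id) FROM authors p LEFT JOIN novels c ON c.author_id = p.id GROUP BY p.name

Result:
name    | COUNT(c.id)
--------+------------
Austen  | 1          
Borges  | 0          
Le Guin | 1          
Orwell  | 1          
Tolkien | 1          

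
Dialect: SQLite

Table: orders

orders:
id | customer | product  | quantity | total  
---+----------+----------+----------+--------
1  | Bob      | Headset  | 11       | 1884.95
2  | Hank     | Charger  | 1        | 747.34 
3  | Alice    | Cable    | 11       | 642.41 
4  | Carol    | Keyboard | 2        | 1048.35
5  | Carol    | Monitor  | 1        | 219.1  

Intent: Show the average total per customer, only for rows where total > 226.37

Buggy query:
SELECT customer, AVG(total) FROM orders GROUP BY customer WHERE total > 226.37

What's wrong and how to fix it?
Bug: Row-level WHERE must come before GROUP BY in the clause order

Fix: Place WHERE between FROM and GROUP BY

Corrected query:
SELECT customer, AVG(total) FROM orders WHERE total > 226.37 GROUP BY customer

Result:
customer | AVG(total)
---------+-----------
Alice    | 642.41    
Bob      | 1884.95   
Carol    | 1048.35   
Hank     | 747.34    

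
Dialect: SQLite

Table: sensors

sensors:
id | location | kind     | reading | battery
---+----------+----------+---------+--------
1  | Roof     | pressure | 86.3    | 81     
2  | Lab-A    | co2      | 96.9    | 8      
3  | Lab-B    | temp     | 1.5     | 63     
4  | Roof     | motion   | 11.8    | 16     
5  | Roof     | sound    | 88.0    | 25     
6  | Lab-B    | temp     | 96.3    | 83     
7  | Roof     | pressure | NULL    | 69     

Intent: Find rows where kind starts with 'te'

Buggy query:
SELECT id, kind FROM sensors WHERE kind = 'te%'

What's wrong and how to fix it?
Bug: Wildcards only work with LIKE; '=' treats '%' as a literal character

Fix: Replace '=' with LIKE so 'te%' is treated as a pattern

Corrected query:
SELECT id, kind FROM sensors WHERE kind LIKE 'te%'

Result:
id | kind
---+-----
3  | temp
6  | temp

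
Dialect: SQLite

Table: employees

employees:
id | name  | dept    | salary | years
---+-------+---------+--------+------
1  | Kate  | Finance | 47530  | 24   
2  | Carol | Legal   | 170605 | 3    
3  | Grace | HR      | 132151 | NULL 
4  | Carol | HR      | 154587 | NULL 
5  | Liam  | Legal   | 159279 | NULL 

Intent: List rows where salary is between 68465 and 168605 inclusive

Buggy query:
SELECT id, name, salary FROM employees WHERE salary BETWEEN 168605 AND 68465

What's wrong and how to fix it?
Bug: The bounds are reversed; BETWEEN a AND b requires a <= b to match anything

Fix: Swap the bounds so the smaller value comes first

Corrected query:
SELECT id, name, salary FROM employees WHERE salary BETWEEN 68465 AND 168605

Result:
id | name  | salary
---+-------+-------
3  | Grace | 132151
4  | Carol | 154587
5  | Liam  | 159279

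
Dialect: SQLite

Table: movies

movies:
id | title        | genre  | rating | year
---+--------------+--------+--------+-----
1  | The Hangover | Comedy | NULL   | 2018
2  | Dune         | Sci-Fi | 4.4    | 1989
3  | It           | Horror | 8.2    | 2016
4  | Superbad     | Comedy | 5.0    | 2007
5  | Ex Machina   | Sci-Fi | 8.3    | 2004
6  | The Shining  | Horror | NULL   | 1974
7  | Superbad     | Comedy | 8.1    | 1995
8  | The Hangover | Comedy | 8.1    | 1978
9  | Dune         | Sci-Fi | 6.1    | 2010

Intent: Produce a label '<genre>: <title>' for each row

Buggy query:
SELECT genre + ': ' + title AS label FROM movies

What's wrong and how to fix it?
Bug: '+' is numeric addition; on text columns SQLite converts them to 0 instead of concatenating

Fix: Use the || operator for string concatenation

Corrected query:
SELECT genre || ': ' || title AS label FROM movies

Result:
label               
--------------------
Comedy: The Hangover
Sci-Fi: Dune        
Horror: It          
Comedy: Superbad    
Sci-Fi: Ex Machina  
Horror: The Shining 
Comedy: Superbad    
Comedy: The Hangover
Sci-Fi: Dune        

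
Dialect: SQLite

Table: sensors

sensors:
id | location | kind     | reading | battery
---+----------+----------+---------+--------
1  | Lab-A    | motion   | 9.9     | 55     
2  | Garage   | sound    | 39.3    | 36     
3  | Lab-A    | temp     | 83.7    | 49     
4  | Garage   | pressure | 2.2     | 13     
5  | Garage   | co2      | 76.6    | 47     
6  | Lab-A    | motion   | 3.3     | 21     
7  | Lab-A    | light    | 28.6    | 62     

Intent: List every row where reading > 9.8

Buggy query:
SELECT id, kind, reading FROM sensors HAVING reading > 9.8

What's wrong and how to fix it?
Bug: HAVING filters the output of aggregation, but this query has no GROUP BY and no aggregate functions, so SQLite rejects it (HAVING clause on a non-aggregate query); the condition here is per row

Fix: Use WHERE for row-level filtering

Corrected query:
SELECT id, kind, reading FROM sensors WHERE reading > 9.8

Result:
id | kind   | reading
---+--------+--------
1  | motion | 9.9    
2  | sound  | 39.3   
3  | temp   | 83.7   
5  | co2    | 76.6   
7  | light  | 28.6   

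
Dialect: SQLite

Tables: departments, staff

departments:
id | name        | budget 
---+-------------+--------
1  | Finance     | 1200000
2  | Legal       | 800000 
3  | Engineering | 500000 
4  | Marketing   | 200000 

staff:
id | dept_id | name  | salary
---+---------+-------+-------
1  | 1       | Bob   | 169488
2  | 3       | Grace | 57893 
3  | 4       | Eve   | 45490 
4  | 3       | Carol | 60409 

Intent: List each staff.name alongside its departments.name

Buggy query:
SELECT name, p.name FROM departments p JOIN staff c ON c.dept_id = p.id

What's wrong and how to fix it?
Bug: 'name' exists in both joined tables, so the database can't tell which one is meant

Fix: Prefix ambiguous columns with the table alias

Corrected query:
SELECT c.name, p.name FROM departments p JOIN staff c ON c.dept_id = p.id

Result:
name  | name       
------+------------
Bob   | Finance    
Grace | Engineering
Eve   | Marketing  
Carol | Engineering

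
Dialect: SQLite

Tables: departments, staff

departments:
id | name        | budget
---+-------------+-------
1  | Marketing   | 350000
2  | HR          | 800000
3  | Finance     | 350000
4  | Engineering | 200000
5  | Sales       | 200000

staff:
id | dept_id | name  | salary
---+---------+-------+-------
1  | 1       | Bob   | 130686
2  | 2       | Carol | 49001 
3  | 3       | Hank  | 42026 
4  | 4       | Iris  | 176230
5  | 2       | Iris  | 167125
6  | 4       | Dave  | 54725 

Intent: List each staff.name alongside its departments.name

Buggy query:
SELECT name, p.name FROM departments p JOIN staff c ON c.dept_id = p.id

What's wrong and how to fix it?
Bug: 'name' exists in both joined tables, so the database can't tell which one is meant

Fix: Qualify the column with its table alias (c.name)

Corrected query:
SELECT c.name, p.name FROM departments p JOIN staff c ON c.dept_id = p.id

Result:
name  | name       
------+------------
Bob   | Marketing  
Carol | HR         
Hank  | Finance    
Iris  | Engineering
Iris  | HR         
Dave  | Engineering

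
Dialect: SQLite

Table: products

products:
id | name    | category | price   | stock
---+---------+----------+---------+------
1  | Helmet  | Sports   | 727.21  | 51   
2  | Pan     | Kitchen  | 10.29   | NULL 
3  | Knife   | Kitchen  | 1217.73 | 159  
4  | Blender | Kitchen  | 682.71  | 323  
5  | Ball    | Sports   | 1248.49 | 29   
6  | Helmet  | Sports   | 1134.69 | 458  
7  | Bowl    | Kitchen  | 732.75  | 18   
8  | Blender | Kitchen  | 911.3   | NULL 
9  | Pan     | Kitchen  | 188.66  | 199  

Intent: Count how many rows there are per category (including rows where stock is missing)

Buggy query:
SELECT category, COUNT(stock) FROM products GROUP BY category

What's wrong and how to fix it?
Bug: COUNT(stock) skips NULLs, so groups with missing stock are undercounted

Fix: Use COUNT(*) to count all rows regardless of NULL

Corrected query:
SELECT category, COUNT(*) FROM products GROUP BY category

Result:
category | COUNT(*)
---------+---------
Kitchen  | 6       
Sports   | 3       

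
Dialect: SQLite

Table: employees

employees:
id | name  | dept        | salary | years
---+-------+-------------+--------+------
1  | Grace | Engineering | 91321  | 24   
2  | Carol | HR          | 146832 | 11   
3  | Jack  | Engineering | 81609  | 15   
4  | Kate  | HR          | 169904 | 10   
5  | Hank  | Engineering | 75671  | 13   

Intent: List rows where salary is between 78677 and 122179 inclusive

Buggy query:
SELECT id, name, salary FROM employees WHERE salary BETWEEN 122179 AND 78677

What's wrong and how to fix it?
Bug: The bounds are reversed; BETWEEN a AND b requires a <= b to match anything

Fix: Swap the bounds so the smaller value comes first

Corrected query:
SELECT id, name, salary FROM employees WHERE salary BETWEEN 78677 AND 122179

Result:
id | name  | salary
---+-------+-------
1  | Grace | 91321 
3  | Jack  | 81609 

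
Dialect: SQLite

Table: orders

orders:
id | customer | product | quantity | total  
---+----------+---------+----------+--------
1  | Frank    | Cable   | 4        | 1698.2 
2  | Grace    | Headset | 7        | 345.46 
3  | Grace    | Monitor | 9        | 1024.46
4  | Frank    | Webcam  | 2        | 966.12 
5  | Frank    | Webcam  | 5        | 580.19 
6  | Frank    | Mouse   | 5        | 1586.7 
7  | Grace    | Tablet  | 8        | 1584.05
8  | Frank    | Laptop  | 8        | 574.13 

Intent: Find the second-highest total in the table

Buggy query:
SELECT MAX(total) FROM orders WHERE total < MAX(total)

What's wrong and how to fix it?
Bug: MAX(total) on the right of the comparison is an aggregate-in-WHERE error

Fix: Put the inner MAX in a scalar subquery

Corrected query:
SELECT MAX(total) FROM orders WHERE total < (SELECT MAX(total) FROM orders)

Result:
MAX(total)
----------
1586.7    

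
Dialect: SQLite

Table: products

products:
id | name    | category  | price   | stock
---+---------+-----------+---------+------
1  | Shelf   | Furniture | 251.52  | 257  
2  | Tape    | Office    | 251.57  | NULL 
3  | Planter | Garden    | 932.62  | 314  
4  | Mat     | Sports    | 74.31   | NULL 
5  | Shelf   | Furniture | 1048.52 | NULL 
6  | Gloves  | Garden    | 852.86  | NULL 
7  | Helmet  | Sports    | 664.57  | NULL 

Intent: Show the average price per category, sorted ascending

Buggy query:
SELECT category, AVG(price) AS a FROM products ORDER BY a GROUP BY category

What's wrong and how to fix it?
Bug: ORDER BY appears before GROUP BY; SQL clause order requires GROUP BY first

Fix: Reorder: SELECT … FROM … GROUP BY … ORDER BY …

Corrected query:
SELECT category, AVG(price) AS a FROM products GROUP BY category ORDER BY a

Result:
category  | a     
----------+-------
Office    | 251.57
Sports    | 369.44
Furniture | 650.02
Garden    | 892.74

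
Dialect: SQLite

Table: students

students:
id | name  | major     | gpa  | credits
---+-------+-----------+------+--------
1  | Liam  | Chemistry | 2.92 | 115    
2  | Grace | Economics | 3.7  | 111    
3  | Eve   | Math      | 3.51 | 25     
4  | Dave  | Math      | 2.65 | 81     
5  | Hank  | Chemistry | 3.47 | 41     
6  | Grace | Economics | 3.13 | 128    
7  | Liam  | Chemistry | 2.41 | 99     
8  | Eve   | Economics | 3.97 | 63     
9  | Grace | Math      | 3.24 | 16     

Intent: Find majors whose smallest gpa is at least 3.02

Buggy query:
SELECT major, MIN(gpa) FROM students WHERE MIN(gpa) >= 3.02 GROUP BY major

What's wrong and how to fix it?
Bug: Aggregates like MIN are computed per group after WHERE runs

Fix: Use HAVING for the per-group MIN condition

Corrected query:
SELECT major, MIN(gpa) FROM students GROUP BY major HAVING MIN(gpa) >= 3.02

Result:
major     | MIN(gpa)
----------+---------
Economics | 3.13    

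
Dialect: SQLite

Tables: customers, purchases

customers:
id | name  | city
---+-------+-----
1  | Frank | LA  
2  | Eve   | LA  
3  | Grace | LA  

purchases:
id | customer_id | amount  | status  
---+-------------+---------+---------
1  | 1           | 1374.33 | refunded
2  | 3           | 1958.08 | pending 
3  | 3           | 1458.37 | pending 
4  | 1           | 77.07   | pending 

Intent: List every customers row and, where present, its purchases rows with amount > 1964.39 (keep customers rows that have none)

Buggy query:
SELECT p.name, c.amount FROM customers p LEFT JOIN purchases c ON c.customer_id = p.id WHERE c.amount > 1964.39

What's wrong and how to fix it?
Bug: A WHERE condition on the right-hand table after LEFT JOIN drops unmatched parents

Fix: Move the right-table condition into the ON clause so unmatched parents are kept

Corrected query:
SELECT p.name, c.amount FROM customers p LEFT JOIN purchases c ON c.customer_id = p.id AND c.amount > 1964.39

Result:
name  | amount
------+-------
Frank | NULL  
Eve   | NULL  
Grace | NULL  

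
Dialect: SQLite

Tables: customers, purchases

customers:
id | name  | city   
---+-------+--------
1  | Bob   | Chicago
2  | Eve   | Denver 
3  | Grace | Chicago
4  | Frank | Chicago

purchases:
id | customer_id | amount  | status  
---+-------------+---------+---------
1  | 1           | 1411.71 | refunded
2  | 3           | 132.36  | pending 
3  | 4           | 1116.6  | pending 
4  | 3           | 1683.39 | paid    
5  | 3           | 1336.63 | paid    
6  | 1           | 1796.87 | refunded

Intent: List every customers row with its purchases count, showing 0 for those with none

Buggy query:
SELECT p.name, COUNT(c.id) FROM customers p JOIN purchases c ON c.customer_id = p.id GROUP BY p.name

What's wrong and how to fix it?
Bug: An inner join excludes parents with zero children

Fix: Switch to LEFT JOIN to retain unmatched parent rows

Corrected query:
SELECT p.name, COUNT(c.id) FROM customers p LEFT JOIN purchases c ON c.customer_id = p.id GROUP BY p.name

Result:
name  | COUNT(c.id)
------+------------
Bob   | 2          
Eve   | 0          
Frank | 1          
Grace | 3          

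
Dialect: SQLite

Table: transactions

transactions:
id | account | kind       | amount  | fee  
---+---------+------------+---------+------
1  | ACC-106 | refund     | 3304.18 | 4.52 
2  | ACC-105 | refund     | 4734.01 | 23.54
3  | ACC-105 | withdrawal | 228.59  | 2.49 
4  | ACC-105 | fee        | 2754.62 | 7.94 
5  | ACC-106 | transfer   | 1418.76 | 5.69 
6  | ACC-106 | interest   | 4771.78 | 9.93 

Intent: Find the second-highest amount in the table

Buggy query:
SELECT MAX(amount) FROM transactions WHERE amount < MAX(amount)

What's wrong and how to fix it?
Bug: MAX(amount) on the right of the comparison is an aggregate-in-WHERE error

Fix: Put the inner MAX in a scalar subquery

Corrected query:
SELECT MAX(amount) FROM transactions WHERE amount < (SELECT MAX(amount) FROM transactions)

Result:
MAX(amount)
-----------
4734.01    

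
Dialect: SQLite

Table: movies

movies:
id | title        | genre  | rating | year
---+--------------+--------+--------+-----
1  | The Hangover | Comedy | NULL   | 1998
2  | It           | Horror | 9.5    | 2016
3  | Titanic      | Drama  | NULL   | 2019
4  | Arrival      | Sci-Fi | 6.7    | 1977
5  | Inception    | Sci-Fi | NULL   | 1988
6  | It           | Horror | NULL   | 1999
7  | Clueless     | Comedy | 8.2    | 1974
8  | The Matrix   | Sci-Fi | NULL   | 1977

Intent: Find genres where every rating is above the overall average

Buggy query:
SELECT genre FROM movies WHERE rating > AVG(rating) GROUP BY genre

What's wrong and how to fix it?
Bug: AVG() is an aggregate; it can't sit directly in WHERE

Fix: Compute the overall average in a scalar subquery and compare each group's MIN against it in HAVING

Corrected query:
SELECT genre FROM movies GROUP BY genre HAVING MIN(rating) > (SELECT AVG(rating) FROM movies)

Result:
genre 
------
Comedy
Horror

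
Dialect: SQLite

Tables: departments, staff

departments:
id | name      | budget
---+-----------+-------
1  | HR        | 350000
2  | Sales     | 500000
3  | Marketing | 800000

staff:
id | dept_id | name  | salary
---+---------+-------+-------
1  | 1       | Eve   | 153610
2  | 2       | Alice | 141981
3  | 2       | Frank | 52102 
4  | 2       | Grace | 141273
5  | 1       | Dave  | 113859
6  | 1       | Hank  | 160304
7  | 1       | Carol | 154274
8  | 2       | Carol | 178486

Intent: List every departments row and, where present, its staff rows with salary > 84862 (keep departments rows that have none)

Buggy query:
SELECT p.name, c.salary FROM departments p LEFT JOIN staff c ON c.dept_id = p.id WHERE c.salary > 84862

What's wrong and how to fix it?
Bug: Filtering c.salary in WHERE discards the NULL rows produced by LEFT JOIN, turning it into an inner join

Fix: Move the right-table condition into the ON clause so unmatched parents are kept

Corrected query:
SELECT p.name, c.salary FROM departments p LEFT JOIN staff c ON c.dept_id = p.id AND c.salary > 84862

Result:
name      | salary
----------+-------
HR        | 113859
HR        | 153610
HR        | 154274
HR        | 160304
Sales     | 141273
Sales     | 141981
Sales     | 178486
Marketing | NULL  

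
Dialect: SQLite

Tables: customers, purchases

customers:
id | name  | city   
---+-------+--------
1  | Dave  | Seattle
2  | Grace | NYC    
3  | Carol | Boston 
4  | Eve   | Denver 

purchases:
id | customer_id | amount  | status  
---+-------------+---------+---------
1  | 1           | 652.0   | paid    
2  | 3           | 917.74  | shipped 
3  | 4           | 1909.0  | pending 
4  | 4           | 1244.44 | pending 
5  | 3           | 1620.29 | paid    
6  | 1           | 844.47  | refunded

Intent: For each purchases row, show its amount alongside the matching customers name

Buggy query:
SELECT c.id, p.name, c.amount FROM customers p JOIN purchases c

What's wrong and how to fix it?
Bug: Missing join condition: each purchases row is matched to all customers rows instead of just its own

Fix: Add ON c.customer_id = p.id to the JOIN

Corrected query:
SELECT c.id, p.name, c.amount FROM customers p JOIN purchases c ON c.customer_id = p.id

Result:
id | name  | amount 
---+-------+--------
1  | Dave  | 652    
2  | Carol | 917.74 
3  | Eve   | 1909   
4  | Eve   | 1244.44
5  | Carol | 1620.29
6  | Dave  | 844.47 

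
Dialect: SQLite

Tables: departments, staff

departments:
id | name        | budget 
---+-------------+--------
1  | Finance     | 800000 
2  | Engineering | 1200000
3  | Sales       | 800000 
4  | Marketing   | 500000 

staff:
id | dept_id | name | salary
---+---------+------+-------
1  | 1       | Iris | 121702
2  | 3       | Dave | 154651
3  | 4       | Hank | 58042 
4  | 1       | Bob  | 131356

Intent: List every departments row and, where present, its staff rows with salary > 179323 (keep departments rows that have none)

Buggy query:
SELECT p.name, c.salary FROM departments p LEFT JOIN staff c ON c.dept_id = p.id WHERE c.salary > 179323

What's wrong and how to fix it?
Bug: A WHERE condition on the right-hand table after LEFT JOIN drops unmatched parents

Fix: Put 'c.salary > 179323' in the JOIN's ON clause instead of WHERE

Corrected query:
SELECT p.name, c.salary FROM departments p LEFT JOIN staff c ON c.dept_id = p.id AND c.salary > 179323

Result:
name        | salary
------------+-------
Finance     | NULL  
Engineering | NULL  
Sales       | NULL  
Marketing   | NULL  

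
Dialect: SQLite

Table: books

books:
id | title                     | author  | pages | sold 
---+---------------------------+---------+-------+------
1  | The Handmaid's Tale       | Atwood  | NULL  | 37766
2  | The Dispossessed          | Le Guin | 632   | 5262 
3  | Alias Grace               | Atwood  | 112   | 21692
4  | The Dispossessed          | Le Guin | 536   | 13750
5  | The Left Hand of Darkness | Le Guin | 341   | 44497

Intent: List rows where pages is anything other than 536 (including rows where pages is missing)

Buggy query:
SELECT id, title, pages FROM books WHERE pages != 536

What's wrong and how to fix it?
Bug: 'pages != 536' is unknown when pages is NULL, so NULL rows are silently excluded

Fix: Add an explicit OR pages IS NULL to include the missing-value rows

Corrected query:
SELECT id, title, pages FROM books WHERE pages != 536 OR pages IS NULL

Result:
id | title                     | pages
---+---------------------------+------
1  | The Handmaid's Tale       | NULL 
2  | The Dispossessed          | 632  
3  | Alias Grace               | 112  
5  | The Left Hand of Darkness | 341  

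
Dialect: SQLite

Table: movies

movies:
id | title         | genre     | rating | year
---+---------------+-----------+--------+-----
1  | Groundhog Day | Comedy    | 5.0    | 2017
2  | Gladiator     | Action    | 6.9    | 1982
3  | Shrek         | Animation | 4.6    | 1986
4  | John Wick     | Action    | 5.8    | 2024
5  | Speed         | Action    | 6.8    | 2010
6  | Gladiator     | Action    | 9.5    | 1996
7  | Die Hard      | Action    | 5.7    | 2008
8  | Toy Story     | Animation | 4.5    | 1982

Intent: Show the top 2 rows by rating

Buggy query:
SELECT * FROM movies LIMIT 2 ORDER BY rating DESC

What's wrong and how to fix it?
Bug: LIMIT must come after ORDER BY

Fix: Sort with ORDER BY, then apply LIMIT

Corrected query:
SELECT * FROM movies ORDER BY rating DESC LIMIT 2

Result:
id | title     | genre  | rating | year
---+-----------+--------+--------+-----
6  | Gladiator | Action | 9.5    | 1996
2  | Gladiator | Action | 6.9    | 1982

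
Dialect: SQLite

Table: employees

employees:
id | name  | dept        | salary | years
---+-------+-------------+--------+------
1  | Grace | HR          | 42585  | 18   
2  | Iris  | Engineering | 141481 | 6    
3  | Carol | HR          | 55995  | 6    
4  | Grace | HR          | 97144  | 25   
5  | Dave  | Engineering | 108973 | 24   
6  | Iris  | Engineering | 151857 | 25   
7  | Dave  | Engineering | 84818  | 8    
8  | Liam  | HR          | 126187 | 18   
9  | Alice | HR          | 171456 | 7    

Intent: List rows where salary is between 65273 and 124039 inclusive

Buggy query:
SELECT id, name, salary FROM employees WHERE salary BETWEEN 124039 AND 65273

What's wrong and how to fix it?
Bug: The bounds are reversed; BETWEEN a AND b requires a <= b to match anything

Fix: Write BETWEEN 65273 AND 124039

Corrected query:
SELECT id, name, salary FROM employees WHERE salary BETWEEN 65273 AND 124039

Result:
id | name  | salary
---+-------+-------
4  | Grace | 97144 
5  | Dave  | 108973
7  | Dave  | 84818 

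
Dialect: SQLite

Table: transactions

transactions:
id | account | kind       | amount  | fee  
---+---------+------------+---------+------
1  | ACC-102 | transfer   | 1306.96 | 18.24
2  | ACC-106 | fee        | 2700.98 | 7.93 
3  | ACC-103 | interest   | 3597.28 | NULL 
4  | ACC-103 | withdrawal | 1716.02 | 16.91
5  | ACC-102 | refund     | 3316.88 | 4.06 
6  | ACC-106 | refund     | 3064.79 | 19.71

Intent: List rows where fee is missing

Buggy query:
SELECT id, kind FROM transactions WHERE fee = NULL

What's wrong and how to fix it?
Bug: Comparing to NULL with '=' never matches; NULL = NULL is unknown, not true

Fix: Use IS NULL to test for NULL

Corrected query:
SELECT id, kind FROM transactions WHERE fee IS NULL

Result:
id | kind    
---+---------
3  | interest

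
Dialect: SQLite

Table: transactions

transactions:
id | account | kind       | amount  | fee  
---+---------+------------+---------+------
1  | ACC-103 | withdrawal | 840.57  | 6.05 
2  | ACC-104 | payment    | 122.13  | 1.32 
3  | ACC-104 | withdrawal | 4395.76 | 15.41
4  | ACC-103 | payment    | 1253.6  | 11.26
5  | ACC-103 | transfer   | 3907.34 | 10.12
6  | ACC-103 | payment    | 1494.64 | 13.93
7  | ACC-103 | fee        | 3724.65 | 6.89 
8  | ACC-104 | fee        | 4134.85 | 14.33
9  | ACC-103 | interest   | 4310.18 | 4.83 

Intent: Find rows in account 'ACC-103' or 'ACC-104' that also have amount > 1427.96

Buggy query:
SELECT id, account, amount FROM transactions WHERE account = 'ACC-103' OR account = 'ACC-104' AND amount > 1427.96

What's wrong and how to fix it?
Bug: Without parentheses, AND is evaluated before OR, so the amount filter only applies to the 'ACC-104' branch

Fix: Group the OR with parentheses (or use IN), then AND the threshold

Corrected query:
SELECT id, account, amount FROM transactions WHERE (account = 'ACC-103' OR account = 'ACC-104') AND amount > 1427.96

Result:
id | account | amount 
---+---------+--------
3  | ACC-104 | 4395.76
5  | ACC-103 | 3907.34
6  | ACC-103 | 1494.64
7  | ACC-103 | 3724.65
8  | ACC-104 | 4134.85
9  | ACC-103 | 4310.18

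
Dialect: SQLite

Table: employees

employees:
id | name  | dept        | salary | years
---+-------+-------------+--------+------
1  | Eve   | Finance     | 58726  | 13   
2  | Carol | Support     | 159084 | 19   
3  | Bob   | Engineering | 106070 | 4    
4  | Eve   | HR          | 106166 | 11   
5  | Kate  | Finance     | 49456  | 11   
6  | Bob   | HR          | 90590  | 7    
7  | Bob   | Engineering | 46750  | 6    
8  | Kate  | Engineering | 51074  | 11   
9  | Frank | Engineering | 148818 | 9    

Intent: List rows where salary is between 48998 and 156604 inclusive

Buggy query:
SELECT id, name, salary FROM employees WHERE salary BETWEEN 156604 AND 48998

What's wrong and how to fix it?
Bug: BETWEEN expects the lower bound first; with 156604 AND 48998 the range is empty

Fix: Write BETWEEN 48998 AND 156604

Corrected query:
SELECT id, name, salary FROM employees WHERE salary BETWEEN 48998 AND 156604

Result:
id | name  | salary
---+-------+-------
1  | Eve   | 58726 
3  | Bob   | 106070
4  | Eve   | 106166
5  | Kate  | 49456 
6  | Bob   | 90590 
8  | Kate  | 51074 
9  | Frank | 148818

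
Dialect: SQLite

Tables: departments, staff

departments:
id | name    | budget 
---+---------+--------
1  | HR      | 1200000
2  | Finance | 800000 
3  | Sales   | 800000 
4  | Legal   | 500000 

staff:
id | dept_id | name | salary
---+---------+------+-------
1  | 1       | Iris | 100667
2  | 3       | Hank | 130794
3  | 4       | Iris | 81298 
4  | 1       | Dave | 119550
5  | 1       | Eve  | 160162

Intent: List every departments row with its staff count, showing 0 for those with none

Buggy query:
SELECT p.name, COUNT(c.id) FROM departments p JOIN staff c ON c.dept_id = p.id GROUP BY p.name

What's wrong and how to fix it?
Bug: INNER JOIN drops departments rows that have no matching staff rows

Fix: Use LEFT JOIN so parents without children still appear (COUNT(c.id) gives 0)

Corrected query:
SELECT p.name, COUNT(c.id) FROM departments p LEFT JOIN staff c ON c.dept_id = p.id GROUP BY p.name

Result:
name    | COUNT(c.id)
--------+------------
Finance | 0          
HR      | 3          
Legal   | 1          
Sales   | 1          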